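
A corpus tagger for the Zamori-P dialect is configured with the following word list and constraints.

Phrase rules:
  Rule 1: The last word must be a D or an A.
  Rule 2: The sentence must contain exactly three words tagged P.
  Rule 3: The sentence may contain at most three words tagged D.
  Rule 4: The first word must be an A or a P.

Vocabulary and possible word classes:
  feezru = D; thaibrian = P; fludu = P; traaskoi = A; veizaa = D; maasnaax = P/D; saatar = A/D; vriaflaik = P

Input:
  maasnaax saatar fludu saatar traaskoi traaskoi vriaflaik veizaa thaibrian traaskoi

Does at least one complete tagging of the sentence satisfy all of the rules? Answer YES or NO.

Candidates per position — 1:maasnaax {P,D}; 2:saatar {A,D}; 3:fludu {P}; 4:saatar {A,D}; 5:traaskoi {A}; 6:traaskoi {A}; 7:vriaflaik {P}; 8:veizaa {D}; 9:thaibrian {P}; 10:traaskoi {A}.
Every candidate sequence violates at least one rule; no consistent tagging exists.

NO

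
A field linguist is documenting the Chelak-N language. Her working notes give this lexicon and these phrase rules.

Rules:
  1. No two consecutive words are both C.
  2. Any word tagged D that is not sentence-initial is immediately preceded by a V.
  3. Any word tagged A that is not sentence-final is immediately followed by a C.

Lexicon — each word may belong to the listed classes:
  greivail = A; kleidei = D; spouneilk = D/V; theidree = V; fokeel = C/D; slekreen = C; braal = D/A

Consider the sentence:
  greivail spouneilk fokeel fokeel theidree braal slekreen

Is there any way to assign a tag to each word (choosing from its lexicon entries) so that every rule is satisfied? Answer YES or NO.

Candidates per position — 1:greivail {A}; 2:spouneilk {D,V}; 3:fokeel {C,D}; 4:fokeel {C,D}; 5:theidree {V}; 6:braal {D,A}; 7:slekreen {C}.
Rule 3 cannot be satisfied by any choice of tags from the lexicon.
So there is no consistent tagging.

NO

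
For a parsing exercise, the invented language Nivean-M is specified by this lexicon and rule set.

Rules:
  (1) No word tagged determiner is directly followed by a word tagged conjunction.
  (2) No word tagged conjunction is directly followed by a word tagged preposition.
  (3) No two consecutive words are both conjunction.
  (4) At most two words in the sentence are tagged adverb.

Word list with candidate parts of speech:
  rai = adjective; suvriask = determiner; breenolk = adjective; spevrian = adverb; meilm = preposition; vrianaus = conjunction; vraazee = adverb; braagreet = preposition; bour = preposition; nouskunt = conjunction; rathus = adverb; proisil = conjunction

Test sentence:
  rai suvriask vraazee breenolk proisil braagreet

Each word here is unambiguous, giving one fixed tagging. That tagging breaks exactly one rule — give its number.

Fixed tagging: adjective determiner adverb adjective conjunction preposition.
Applying the rules: R1 ✓, R2 ✗, R3 ✓, R4 ✓.
Only rule 2 fails.

2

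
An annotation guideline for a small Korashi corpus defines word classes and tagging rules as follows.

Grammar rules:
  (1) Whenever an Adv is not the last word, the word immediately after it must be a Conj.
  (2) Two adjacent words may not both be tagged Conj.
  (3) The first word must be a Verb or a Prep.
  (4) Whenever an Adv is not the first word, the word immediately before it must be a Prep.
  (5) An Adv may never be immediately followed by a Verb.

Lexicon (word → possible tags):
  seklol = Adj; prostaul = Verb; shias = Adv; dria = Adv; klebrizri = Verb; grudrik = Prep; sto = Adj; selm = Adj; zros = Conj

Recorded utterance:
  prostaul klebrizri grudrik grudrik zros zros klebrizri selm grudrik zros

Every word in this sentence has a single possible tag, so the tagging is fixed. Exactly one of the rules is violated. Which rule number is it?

2

Fixed tagging: Verb Verb Prep Prep Conj Conj Verb Adj Prep Conj.
Checking each rule: R1 ok, R2 fails, R3 ok, R4 ok, R5 ok.
Only rule 2 fails.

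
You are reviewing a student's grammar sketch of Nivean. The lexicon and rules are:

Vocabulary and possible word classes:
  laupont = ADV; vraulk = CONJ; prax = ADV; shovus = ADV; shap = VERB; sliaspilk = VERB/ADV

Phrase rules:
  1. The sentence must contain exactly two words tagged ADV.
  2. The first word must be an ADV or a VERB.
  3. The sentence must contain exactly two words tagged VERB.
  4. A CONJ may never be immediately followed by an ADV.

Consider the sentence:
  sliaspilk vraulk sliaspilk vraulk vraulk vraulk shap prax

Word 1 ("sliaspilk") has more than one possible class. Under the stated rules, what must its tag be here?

Candidates per position — 1:sliaspilk {VERB,ADV}; 2:vraulk {CONJ}; 3:sliaspilk {VERB,ADV}; 4:vraulk {CONJ}; 5:vraulk {CONJ}; 6:vraulk {CONJ}; 7:shap {VERB}; 8:prax {ADV}.
If word 3 were ADV, no tagging could satisfy rule 4; so word 3 is VERB.
If word 1 were VERB, no tagging could satisfy rule 1; so word 1 is ADV.
The unique satisfying tagging is: ADV CONJ VERB CONJ CONJ CONJ VERB ADV.
Verifying each rule — rule 1 ✓; rule 2 ✓; rule 3 ✓; rule 4 ✓.

ADV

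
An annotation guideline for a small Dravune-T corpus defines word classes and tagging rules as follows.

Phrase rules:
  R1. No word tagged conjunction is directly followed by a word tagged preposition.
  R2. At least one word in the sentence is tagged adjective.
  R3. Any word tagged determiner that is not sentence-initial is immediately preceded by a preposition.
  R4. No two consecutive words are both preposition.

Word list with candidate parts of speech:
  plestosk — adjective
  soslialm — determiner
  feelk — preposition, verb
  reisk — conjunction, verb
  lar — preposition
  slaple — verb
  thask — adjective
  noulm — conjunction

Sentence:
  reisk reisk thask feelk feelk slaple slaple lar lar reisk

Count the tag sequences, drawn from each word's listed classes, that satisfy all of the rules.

Candidates per position — 1:reisk {conjunction,verb}; 2:reisk {conjunction,verb}; 3:thask {adjective}; 4:feelk {preposition,verb}; 5:feelk {preposition,verb}; 6:slaple {verb}; 7:slaple {verb}; 8:lar {preposition}; 9:lar {preposition}; 10:reisk {conjunction,verb}.
There are 32 candidate sequences in total.
Rule 4 cannot be satisfied by any choice of tags from the lexicon.
So there is no consistent tagging.
Count = 0.

0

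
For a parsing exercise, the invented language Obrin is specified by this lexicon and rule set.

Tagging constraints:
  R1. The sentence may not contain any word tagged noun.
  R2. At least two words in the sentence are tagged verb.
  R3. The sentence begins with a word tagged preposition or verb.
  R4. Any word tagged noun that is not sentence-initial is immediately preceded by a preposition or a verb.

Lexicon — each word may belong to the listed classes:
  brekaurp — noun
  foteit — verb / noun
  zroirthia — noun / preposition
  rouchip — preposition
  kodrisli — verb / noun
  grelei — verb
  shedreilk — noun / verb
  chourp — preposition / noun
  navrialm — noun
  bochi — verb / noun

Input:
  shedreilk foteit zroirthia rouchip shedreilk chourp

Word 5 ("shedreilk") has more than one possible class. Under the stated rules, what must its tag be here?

verb

Candidates per position — 1:shedreilk {noun,verb}; 2:foteit {verb,noun}; 3:zroirthia {noun,preposition}; 4:rouchip {preposition}; 5:shedreilk {noun,verb}; 6:chourp {preposition,noun}.
At position 1, choosing noun makes rule 1 impossible to satisfy; hence verb.
At position 2, choosing noun makes rule 1 impossible to satisfy; hence verb.
At position 3, choosing noun makes rule 1 impossible to satisfy; hence preposition.
At position 5, choosing noun makes rule 1 impossible to satisfy; hence verb.
At position 6, choosing noun makes rule 1 impossible to satisfy; hence preposition.
The unique satisfying tagging is: verb verb preposition preposition verb preposition.
Check: rule 1 ok; rule 2 ok; rule 3 ok; rule 4 ok.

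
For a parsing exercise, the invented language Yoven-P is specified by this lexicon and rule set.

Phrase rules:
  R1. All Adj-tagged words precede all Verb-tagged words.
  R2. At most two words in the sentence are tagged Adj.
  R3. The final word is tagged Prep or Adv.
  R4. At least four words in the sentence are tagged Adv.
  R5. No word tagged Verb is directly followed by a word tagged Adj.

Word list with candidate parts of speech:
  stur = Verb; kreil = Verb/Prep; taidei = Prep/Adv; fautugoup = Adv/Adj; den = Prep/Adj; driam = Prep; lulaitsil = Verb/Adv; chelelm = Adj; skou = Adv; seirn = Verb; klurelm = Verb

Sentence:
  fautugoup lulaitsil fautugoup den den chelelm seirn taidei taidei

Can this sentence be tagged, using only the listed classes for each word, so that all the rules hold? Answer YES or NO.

YES

Candidates per position — 1:fautugoup {Adv,Adj}; 2:lulaitsil {Verb,Adv}; 3:fautugoup {Adv,Adj}; 4:den {Prep,Adj}; 5:den {Prep,Adj}; 6:chelelm {Adj}; 7:seirn {Verb}; 8:taidei {Prep,Adv}; 9:taidei {Prep,Adv}.
One satisfying assignment: Adv Adv Adj Prep Prep Adj Verb Adv Adv.
Verifying each rule — rule 1 ✓; rule 2 ✓; rule 3 ✓; rule 4 ✓; rule 5 ✓.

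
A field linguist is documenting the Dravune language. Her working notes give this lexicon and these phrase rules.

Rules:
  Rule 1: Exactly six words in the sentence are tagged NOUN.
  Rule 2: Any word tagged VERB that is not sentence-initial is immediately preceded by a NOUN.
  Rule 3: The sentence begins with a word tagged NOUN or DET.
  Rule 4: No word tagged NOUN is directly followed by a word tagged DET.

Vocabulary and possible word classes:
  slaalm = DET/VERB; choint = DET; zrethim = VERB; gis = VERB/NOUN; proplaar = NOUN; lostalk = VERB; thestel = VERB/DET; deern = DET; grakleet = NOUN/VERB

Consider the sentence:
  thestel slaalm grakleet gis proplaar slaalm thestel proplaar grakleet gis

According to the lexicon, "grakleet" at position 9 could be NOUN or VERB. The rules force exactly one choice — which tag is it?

Candidates per position — 1:thestel {VERB,DET}; 2:slaalm {DET,VERB}; 3:grakleet {NOUN,VERB}; 4:gis {VERB,NOUN}; 5:proplaar {NOUN}; 6:slaalm {DET,VERB}; 7:thestel {VERB,DET}; 8:proplaar {NOUN}; 9:grakleet {NOUN,VERB}; 10:gis {VERB,NOUN}.
If word 1 were VERB, no tagging could satisfy rule 3; so word 1 is DET.
If word 2 were VERB, no tagging could satisfy rule 2; so word 2 is DET.
If word 3 were VERB, no tagging could satisfy rule 1; so word 3 is NOUN.
If word 4 were VERB, no tagging could satisfy rule 1; so word 4 is NOUN.
If word 6 were DET, no tagging could satisfy rule 4; so word 6 is VERB.
If word 7 were VERB, no tagging could satisfy rule 2; so word 7 is DET.
If word 9 were VERB, no tagging could satisfy rule 1; so word 9 is NOUN.
If word 10 were VERB, no tagging could satisfy rule 1; so word 10 is NOUN.
The only consistent sequence is: DET DET NOUN NOUN NOUN VERB DET NOUN NOUN NOUN.
Checking: rule 1 satisfied; rule 2 satisfied; rule 3 satisfied; rule 4 satisfied.

NOUN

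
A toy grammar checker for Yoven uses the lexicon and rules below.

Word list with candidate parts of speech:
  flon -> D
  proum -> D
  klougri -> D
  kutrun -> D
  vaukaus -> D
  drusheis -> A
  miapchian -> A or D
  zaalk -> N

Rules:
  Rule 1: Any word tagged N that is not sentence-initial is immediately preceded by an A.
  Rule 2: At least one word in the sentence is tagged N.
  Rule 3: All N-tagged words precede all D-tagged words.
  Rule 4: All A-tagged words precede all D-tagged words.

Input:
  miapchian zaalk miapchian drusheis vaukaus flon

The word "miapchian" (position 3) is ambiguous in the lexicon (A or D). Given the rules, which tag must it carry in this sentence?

Candidates per position — 1:miapchian {A,D}; 2:zaalk {N}; 3:miapchian {A,D}; 4:drusheis {A}; 5:vaukaus {D}; 6:flon {D}.
Word 1 cannot be D — rule 1 would then fail for every completion. It is A.
Word 3 cannot be D — rule 4 would then fail for every completion. It is A.
That leaves exactly one tagging: A N A A D D.
Rule-by-rule: rule 1 holds; rule 2 holds; rule 3 holds; rule 4 holds.

A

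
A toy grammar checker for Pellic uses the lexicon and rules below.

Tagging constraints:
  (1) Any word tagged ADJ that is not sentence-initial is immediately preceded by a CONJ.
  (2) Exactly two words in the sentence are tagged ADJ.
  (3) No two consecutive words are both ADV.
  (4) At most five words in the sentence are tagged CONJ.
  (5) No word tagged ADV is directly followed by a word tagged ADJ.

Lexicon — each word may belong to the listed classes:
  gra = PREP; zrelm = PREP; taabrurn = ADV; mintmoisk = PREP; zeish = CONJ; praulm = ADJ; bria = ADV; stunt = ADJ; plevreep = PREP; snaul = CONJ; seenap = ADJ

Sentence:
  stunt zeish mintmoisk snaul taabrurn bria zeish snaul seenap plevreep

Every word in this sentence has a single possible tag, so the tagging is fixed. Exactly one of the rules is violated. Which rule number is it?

3

Fixed tagging: ADJ CONJ PREP CONJ ADV ADV CONJ CONJ ADJ PREP.
Rule check: R1 ok, R2 ok, R3 fails, R4 ok, R5 ok.
Only rule 3 fails.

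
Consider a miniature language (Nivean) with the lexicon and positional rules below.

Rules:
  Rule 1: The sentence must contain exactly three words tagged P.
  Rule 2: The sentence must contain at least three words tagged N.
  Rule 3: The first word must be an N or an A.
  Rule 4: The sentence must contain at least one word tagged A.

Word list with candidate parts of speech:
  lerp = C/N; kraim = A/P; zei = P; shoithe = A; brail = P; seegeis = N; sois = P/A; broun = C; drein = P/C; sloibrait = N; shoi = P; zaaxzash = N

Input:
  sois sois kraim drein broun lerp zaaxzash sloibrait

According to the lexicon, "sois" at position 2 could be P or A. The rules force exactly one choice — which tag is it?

Candidates per position — 1:sois {P,A}; 2:sois {P,A}; 3:kraim {A,P}; 4:drein {P,C}; 5:broun {C}; 6:lerp {C,N}; 7:zaaxzash {N}; 8:sloibrait {N}.
At position 1, choosing P makes rule 3 impossible to satisfy; hence A.
At position 2, choosing A makes rule 1 impossible to satisfy; hence P.
At position 3, choosing A makes rule 1 impossible to satisfy; hence P.
At position 4, choosing C makes rule 1 impossible to satisfy; hence P.
At position 6, choosing C makes rule 2 impossible to satisfy; hence N.
The unique satisfying tagging is: A P P P C N N N.
Check: rule 1 ✓; rule 2 ✓; rule 3 ✓; rule 4 ✓.

P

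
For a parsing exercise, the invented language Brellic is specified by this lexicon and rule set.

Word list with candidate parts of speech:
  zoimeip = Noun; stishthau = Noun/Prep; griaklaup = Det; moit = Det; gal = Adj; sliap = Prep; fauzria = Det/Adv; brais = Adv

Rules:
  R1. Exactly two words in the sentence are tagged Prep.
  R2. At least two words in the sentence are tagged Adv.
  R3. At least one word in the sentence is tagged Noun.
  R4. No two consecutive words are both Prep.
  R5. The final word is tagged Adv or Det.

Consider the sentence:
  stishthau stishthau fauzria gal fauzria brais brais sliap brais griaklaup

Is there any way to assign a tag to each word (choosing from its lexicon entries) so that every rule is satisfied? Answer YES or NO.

YES

Candidates per position — 1:stishthau {Noun,Prep}; 2:stishthau {Noun,Prep}; 3:fauzria {Det,Adv}; 4:gal {Adj}; 5:fauzria {Det,Adv}; 6:brais {Adv}; 7:brais {Adv}; 8:sliap {Prep}; 9:brais {Adv}; 10:griaklaup {Det}.
One satisfying assignment: Prep Noun Adv Adj Adv Adv Adv Prep Adv Det.
Rule-by-rule: rule 1 holds; rule 2 holds; rule 3 holds; rule 4 holds; rule 5 holds.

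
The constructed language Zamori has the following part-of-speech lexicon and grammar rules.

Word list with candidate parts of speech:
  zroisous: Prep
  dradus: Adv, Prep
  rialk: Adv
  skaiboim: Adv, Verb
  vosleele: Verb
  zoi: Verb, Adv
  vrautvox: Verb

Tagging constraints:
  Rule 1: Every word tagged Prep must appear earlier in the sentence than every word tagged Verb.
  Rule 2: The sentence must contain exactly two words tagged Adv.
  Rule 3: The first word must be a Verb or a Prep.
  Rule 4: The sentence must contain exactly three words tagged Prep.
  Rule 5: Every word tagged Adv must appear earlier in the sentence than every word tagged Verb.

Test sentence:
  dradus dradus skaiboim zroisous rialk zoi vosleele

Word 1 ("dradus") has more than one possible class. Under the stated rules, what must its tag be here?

Prep

Candidates per position — 1:dradus {Adv,Prep}; 2:dradus {Adv,Prep}; 3:skaiboim {Adv,Verb}; 4:zroisous {Prep}; 5:rialk {Adv}; 6:zoi {Verb,Adv}; 7:vosleele {Verb}.
At position 1, choosing Adv makes rule 3 impossible to satisfy; hence Prep.
At position 2, choosing Adv makes rule 4 impossible to satisfy; hence Prep.
At position 3, choosing Verb makes rule 1 impossible to satisfy; hence Adv.
At position 6, choosing Adv makes rule 2 impossible to satisfy; hence Verb.
The unique satisfying tagging is: Prep Prep Adv Prep Adv Verb Verb.
Rule-by-rule: rule 1 ✓; rule 2 ✓; rule 3 ✓; rule 4 ✓; rule 5 ✓.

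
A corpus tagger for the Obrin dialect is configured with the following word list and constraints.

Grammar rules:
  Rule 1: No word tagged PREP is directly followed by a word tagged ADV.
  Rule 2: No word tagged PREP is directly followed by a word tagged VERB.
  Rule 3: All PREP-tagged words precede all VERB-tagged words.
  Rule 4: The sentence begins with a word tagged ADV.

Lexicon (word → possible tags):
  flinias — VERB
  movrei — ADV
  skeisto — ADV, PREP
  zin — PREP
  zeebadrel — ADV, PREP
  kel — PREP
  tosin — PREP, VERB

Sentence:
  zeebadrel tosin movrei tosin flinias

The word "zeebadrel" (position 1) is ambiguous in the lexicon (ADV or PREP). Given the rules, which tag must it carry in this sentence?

Candidates per position — 1:zeebadrel {ADV,PREP}; 2:tosin {PREP,VERB}; 3:movrei {ADV}; 4:tosin {PREP,VERB}; 5:flinias {VERB}.
At position 1, choosing PREP makes rule 4 impossible to satisfy; hence ADV.
At position 2, choosing PREP makes rule 1 impossible to satisfy; hence VERB.
At position 4, choosing PREP makes rule 2 impossible to satisfy; hence VERB.
That leaves exactly one tagging: ADV VERB ADV VERB VERB.
Rule-by-rule: rule 1 satisfied; rule 2 satisfied; rule 3 satisfied; rule 4 satisfied.

ADV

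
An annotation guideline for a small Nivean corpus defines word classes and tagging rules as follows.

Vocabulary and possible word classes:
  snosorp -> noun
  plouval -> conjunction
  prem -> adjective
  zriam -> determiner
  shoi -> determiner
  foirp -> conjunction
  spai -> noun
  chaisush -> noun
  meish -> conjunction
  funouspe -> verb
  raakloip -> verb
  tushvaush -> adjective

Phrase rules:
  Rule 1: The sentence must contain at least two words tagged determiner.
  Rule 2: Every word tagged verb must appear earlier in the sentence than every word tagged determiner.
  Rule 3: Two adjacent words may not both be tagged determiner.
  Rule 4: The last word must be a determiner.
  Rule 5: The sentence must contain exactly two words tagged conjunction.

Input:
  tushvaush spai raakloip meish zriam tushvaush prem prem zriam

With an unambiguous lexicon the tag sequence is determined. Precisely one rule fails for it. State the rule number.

5

Fixed tagging: adjective noun verb conjunction determiner adjective adjective adjective determiner.
Rule check: R1 pass, R2 pass, R3 pass, R4 pass, R5 fail.
Only rule 5 fails.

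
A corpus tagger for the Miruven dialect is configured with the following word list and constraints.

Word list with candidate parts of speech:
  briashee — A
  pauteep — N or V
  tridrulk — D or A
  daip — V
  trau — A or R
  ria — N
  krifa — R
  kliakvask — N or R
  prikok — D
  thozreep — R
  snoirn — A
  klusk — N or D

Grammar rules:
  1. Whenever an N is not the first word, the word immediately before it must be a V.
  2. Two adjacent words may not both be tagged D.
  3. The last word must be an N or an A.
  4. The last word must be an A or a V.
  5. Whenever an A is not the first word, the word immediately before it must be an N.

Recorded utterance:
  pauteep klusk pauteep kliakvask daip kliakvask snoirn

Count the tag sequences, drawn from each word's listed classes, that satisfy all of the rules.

6

Candidates per position — 1:pauteep {N,V}; 2:klusk {N,D}; 3:pauteep {N,V}; 4:kliakvask {N,R}; 5:daip {V}; 6:kliakvask {N,R}; 7:snoirn {A}.
There are 32 candidate sequences in total.
Checking each against the rules leaves 6 sequences.
Count = 6.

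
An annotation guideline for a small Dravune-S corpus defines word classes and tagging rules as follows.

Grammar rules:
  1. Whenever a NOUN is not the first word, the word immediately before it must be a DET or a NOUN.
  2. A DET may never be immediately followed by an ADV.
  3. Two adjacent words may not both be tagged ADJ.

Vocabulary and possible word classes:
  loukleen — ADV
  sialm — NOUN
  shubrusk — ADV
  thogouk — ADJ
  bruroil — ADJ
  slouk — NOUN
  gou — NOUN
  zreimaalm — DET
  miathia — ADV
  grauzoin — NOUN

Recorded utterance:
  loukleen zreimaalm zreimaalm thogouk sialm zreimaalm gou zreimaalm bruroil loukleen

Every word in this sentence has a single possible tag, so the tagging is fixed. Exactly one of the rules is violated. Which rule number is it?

1

Fixed tagging: ADV DET DET ADJ NOUN DET NOUN DET ADJ ADV.
Rule check: R1 fails, R2 ok, R3 ok.
Only rule 1 fails.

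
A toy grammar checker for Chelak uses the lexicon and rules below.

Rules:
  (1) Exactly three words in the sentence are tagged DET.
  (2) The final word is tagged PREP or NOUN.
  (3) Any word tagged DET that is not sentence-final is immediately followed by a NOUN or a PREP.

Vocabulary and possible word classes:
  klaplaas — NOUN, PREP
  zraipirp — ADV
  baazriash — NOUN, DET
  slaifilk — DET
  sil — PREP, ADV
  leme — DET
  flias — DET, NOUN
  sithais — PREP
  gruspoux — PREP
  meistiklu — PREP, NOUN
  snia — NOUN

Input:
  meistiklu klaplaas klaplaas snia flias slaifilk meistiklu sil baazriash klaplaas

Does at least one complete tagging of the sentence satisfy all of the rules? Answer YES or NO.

NO

Candidates per position — 1:meistiklu {PREP,NOUN}; 2:klaplaas {NOUN,PREP}; 3:klaplaas {NOUN,PREP}; 4:snia {NOUN}; 5:flias {DET,NOUN}; 6:slaifilk {DET}; 7:meistiklu {PREP,NOUN}; 8:sil {PREP,ADV}; 9:baazriash {NOUN,DET}; 10:klaplaas {NOUN,PREP}.
Every candidate sequence violates at least one rule; no consistent tagging exists.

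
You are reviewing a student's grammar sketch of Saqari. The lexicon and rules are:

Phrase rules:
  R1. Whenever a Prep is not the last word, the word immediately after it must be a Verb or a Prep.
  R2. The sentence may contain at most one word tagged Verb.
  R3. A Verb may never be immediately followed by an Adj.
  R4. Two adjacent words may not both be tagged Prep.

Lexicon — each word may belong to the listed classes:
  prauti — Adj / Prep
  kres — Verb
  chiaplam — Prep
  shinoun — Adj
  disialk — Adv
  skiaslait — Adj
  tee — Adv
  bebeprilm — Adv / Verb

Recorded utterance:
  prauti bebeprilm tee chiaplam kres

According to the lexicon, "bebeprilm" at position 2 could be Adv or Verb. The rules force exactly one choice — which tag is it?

Adv

Candidates per position — 1:prauti {Adj,Prep}; 2:bebeprilm {Adv,Verb}; 3:tee {Adv}; 4:chiaplam {Prep}; 5:kres {Verb}.
Word 2 cannot be Verb — rule 2 would then fail for every completion. It is Adv.
Word 1 cannot be Prep — rule 1 would then fail for every completion. It is Adj.
The only consistent sequence is: Adj Adv Adv Prep Verb.
Check: rule 1 holds; rule 2 holds; rule 3 holds; rule 4 holds.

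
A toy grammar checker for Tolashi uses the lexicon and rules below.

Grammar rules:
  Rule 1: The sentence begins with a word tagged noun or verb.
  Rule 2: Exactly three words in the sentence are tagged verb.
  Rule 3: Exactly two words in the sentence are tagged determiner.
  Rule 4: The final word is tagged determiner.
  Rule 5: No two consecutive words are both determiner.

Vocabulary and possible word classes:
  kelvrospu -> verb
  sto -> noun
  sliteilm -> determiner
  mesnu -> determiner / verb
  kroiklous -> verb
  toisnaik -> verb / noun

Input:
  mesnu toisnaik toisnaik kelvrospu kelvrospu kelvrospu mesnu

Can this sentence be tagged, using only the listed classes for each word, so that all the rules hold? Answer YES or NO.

NO

Candidates per position — 1:mesnu {determiner,verb}; 2:toisnaik {verb,noun}; 3:toisnaik {verb,noun}; 4:kelvrospu {verb}; 5:kelvrospu {verb}; 6:kelvrospu {verb}; 7:mesnu {determiner,verb}.
Every candidate sequence violates at least one rule; no consistent tagging exists.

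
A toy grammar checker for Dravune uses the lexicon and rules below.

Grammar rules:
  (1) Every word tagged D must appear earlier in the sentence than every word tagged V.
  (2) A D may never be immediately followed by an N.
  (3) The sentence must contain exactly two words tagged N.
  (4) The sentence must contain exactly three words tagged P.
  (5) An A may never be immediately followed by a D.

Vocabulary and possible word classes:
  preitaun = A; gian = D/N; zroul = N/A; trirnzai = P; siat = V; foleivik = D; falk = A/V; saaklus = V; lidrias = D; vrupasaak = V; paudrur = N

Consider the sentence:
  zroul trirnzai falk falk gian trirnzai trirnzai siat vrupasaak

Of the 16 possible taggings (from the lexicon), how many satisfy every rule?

4

Candidates per position — 1:zroul {N,A}; 2:trirnzai {P}; 3:falk {A,V}; 4:falk {A,V}; 5:gian {D,N}; 6:trirnzai {P}; 7:trirnzai {P}; 8:siat {V}; 9:vrupasaak {V}.
There are 16 candidate sequences in total.
The sequences that satisfy every rule: N P A A N P P V V; N P A V N P P V V; N P V A N P P V V; N P V V N P P V V.
Count = 4.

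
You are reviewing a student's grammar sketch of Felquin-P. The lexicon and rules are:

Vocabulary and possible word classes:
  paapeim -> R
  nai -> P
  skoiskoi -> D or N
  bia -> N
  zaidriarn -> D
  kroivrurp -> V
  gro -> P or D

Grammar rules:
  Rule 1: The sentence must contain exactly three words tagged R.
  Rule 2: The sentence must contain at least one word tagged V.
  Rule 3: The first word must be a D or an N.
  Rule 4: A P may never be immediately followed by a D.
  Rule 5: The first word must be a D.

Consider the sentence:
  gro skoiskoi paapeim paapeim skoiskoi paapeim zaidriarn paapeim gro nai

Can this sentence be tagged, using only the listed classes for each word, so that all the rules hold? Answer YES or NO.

Candidates per position — 1:gro {P,D}; 2:skoiskoi {D,N}; 3:paapeim {R}; 4:paapeim {R}; 5:skoiskoi {D,N}; 6:paapeim {R}; 7:zaidriarn {D}; 8:paapeim {R}; 9:gro {P,D}; 10:nai {P}.
Rule 1 cannot be satisfied by any choice of tags from the lexicon.
So there is no consistent tagging.

NO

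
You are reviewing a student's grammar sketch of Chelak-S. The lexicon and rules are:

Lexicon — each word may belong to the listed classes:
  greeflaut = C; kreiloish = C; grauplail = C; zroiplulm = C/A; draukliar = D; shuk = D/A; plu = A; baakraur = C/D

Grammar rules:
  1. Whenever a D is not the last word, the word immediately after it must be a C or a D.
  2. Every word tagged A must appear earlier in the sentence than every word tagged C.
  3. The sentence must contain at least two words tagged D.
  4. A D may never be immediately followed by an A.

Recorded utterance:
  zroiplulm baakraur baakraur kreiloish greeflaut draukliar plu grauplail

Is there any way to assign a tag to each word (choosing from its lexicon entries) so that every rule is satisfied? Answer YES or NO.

Candidates per position — 1:zroiplulm {C,A}; 2:baakraur {C,D}; 3:baakraur {C,D}; 4:kreiloish {C}; 5:greeflaut {C}; 6:draukliar {D}; 7:plu {A}; 8:grauplail {C}.
Rule 1 cannot be satisfied by any choice of tags from the lexicon.
So there is no consistent tagging.

NO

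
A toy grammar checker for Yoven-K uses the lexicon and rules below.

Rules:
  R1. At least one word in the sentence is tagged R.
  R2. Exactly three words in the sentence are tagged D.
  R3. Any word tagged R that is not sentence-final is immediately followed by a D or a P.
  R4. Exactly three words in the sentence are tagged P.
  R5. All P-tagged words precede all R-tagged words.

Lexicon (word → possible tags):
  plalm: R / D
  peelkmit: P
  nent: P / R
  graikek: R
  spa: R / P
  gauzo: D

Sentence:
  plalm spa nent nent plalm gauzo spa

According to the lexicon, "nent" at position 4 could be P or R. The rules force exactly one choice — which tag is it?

P

Candidates per position — 1:plalm {R,D}; 2:spa {R,P}; 3:nent {P,R}; 4:nent {P,R}; 5:plalm {R,D}; 6:gauzo {D}; 7:spa {R,P}.
Position 1: tagging it R would leave rule 2 unsatisfiable, so it must be D.
Position 5: tagging it R would leave rule 2 unsatisfiable, so it must be D.
Position 4: the remaining choice is settled jointly with positions 2, 3, 7 — only P at position 4 is part of a tagging that satisfies every rule.
That leaves exactly one tagging: D P P P D D R.
Verifying each rule — rule 1 satisfied; rule 2 satisfied; rule 3 satisfied; rule 4 satisfied; rule 5 satisfied.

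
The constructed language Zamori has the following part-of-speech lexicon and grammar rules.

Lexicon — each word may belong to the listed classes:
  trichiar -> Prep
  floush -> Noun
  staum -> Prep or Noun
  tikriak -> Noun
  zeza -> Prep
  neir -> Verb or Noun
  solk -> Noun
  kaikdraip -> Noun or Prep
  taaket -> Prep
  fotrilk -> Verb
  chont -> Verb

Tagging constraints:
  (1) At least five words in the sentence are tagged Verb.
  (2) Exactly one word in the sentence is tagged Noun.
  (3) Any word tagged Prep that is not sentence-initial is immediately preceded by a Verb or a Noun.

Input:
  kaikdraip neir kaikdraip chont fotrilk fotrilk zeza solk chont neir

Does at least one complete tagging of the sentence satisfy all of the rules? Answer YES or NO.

Candidates per position — 1:kaikdraip {Noun,Prep}; 2:neir {Verb,Noun}; 3:kaikdraip {Noun,Prep}; 4:chont {Verb}; 5:fotrilk {Verb}; 6:fotrilk {Verb}; 7:zeza {Prep}; 8:solk {Noun}; 9:chont {Verb}; 10:neir {Verb,Noun}.
One satisfying assignment: Prep Verb Prep Verb Verb Verb Prep Noun Verb Verb.
Rule-by-rule: rule 1 ✓; rule 2 ✓; rule 3 ✓.

YES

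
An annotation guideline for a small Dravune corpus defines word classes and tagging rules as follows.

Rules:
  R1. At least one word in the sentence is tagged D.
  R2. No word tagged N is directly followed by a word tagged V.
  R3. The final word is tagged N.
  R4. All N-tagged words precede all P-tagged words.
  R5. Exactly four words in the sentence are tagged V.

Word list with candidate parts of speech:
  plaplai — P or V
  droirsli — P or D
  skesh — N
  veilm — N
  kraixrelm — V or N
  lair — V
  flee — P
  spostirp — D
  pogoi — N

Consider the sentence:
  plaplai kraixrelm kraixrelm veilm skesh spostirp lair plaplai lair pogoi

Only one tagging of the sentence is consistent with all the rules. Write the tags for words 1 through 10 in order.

V N N N N D V V V N

Candidates per position — 1:plaplai {P,V}; 2:kraixrelm {V,N}; 3:kraixrelm {V,N}; 4:veilm {N}; 5:skesh {N}; 6:spostirp {D}; 7:lair {V}; 8:plaplai {P,V}; 9:lair {V}; 10:pogoi {N}.
Position 1: tagging it P would leave rule 4 unsatisfiable, so it must be V.
Position 8: tagging it P would leave rule 4 unsatisfiable, so it must be V.
Position 2: tagging it V would leave rule 5 unsatisfiable, so it must be N.
Position 3: tagging it V would leave rule 2 unsatisfiable, so it must be N.
So the tagging must be: V N N N N D V V V N.
Rule-by-rule: rule 1 ✓; rule 2 ✓; rule 3 ✓; rule 4 ✓; rule 5 ✓.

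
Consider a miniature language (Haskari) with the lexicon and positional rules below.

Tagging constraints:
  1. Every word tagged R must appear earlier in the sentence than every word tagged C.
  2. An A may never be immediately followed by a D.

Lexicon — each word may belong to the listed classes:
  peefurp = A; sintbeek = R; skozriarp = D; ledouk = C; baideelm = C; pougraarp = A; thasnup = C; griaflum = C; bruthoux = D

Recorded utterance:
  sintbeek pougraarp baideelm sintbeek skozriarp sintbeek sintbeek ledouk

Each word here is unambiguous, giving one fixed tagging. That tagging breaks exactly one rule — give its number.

1

Fixed tagging: R A C R D R R C.
Rule check: R1 ✗, R2 ✓.
Only rule 1 fails.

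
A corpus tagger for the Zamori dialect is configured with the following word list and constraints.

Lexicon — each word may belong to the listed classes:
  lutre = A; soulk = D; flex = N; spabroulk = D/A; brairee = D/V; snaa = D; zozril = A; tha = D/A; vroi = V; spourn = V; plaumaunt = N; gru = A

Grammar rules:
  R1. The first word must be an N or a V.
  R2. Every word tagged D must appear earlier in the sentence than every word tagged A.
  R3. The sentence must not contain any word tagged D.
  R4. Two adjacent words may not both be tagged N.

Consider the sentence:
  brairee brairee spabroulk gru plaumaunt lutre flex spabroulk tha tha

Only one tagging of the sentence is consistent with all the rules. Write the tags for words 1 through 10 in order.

V V A A N A N A A A

Candidates per position — 1:brairee {D,V}; 2:brairee {D,V}; 3:spabroulk {D,A}; 4:gru {A}; 5:plaumaunt {N}; 6:lutre {A}; 7:flex {N}; 8:spabroulk {D,A}; 9:tha {D,A}; 10:tha {D,A}.
Position 1: tagging it D would leave rule 1 unsatisfiable, so it must be V.
Position 2: tagging it D would leave rule 3 unsatisfiable, so it must be V.
Position 3: tagging it D would leave rule 3 unsatisfiable, so it must be A.
Position 8: tagging it D would leave rule 2 unsatisfiable, so it must be A.
Position 9: tagging it D would leave rule 2 unsatisfiable, so it must be A.
Position 10: tagging it D would leave rule 2 unsatisfiable, so it must be A.
So the tagging must be: V V A A N A N A A A.
Check: rule 1 satisfied; rule 2 satisfied; rule 3 satisfied; rule 4 satisfied.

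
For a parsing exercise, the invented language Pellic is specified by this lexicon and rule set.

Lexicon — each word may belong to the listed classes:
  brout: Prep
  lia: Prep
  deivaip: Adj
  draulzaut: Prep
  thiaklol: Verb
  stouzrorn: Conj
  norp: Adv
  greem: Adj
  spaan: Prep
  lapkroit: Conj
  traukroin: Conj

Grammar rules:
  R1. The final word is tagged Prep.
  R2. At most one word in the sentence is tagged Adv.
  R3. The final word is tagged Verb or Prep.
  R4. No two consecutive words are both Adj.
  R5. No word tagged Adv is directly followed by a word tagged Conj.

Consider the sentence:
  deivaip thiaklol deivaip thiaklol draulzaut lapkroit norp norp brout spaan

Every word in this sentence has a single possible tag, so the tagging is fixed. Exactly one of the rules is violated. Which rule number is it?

Fixed tagging: Adj Verb Adj Verb Prep Conj Adv Adv Prep Prep.
Rule check: R1 ok, R2 fails, R3 ok, R4 ok, R5 ok.
Only rule 2 fails.

2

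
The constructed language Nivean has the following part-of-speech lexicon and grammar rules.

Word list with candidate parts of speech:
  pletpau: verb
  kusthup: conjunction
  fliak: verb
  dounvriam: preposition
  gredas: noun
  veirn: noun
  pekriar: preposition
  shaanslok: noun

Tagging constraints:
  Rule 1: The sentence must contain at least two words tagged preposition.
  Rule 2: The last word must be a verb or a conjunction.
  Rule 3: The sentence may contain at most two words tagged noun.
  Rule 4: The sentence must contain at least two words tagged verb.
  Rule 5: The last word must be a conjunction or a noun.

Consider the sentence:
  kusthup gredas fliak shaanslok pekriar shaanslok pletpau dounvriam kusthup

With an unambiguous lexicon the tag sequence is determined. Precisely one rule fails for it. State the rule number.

Fixed tagging: conjunction noun verb noun preposition noun verb preposition conjunction.
Applying the rules: R1 pass, R2 pass, R3 fail, R4 pass, R5 pass.
Only rule 3 fails.

3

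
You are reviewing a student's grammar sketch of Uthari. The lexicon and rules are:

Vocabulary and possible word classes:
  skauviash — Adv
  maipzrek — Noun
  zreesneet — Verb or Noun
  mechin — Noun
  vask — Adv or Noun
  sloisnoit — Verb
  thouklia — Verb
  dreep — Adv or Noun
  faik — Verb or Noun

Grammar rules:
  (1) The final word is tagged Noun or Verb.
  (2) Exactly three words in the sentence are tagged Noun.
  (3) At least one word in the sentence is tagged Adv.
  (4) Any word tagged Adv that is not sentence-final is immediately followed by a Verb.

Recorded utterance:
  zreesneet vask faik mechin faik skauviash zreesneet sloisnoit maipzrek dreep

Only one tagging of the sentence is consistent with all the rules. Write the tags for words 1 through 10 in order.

Candidates per position — 1:zreesneet {Verb,Noun}; 2:vask {Adv,Noun}; 3:faik {Verb,Noun}; 4:mechin {Noun}; 5:faik {Verb,Noun}; 6:skauviash {Adv}; 7:zreesneet {Verb,Noun}; 8:sloisnoit {Verb}; 9:maipzrek {Noun}; 10:dreep {Adv,Noun}.
At position 7, choosing Noun makes rule 4 impossible to satisfy; hence Verb.
At position 10, choosing Adv makes rule 1 impossible to satisfy; hence Noun.
At position 1, choosing Noun makes rule 2 impossible to satisfy; hence Verb.
At position 2, choosing Noun makes rule 2 impossible to satisfy; hence Adv.
At position 3, choosing Noun makes rule 2 impossible to satisfy; hence Verb.
At position 5, choosing Noun makes rule 2 impossible to satisfy; hence Verb.
So the tagging must be: Verb Adv Verb Noun Verb Adv Verb Verb Noun Noun.
Checking: rule 1 ✓; rule 2 ✓; rule 3 ✓; rule 4 ✓.

Verb Adv Verb Noun Verb Adv Verb Verb Noun Noun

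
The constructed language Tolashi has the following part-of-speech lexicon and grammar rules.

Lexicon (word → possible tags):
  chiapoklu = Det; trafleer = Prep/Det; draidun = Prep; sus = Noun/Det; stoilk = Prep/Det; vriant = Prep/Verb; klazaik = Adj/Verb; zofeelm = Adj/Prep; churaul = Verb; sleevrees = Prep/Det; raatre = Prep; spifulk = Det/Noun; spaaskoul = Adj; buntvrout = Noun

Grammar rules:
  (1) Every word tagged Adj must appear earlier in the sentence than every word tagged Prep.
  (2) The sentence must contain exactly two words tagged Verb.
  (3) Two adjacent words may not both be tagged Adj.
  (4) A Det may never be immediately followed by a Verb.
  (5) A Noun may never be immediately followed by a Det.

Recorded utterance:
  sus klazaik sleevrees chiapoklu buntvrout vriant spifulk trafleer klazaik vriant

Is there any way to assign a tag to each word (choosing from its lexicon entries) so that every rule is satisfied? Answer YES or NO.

Candidates per position — 1:sus {Noun,Det}; 2:klazaik {Adj,Verb}; 3:sleevrees {Prep,Det}; 4:chiapoklu {Det}; 5:buntvrout {Noun}; 6:vriant {Prep,Verb}; 7:spifulk {Det,Noun}; 8:trafleer {Prep,Det}; 9:klazaik {Adj,Verb}; 10:vriant {Prep,Verb}.
One satisfying assignment: Noun Verb Prep Det Noun Prep Det Prep Verb Prep.
Verifying each rule — rule 1 ✓; rule 2 ✓; rule 3 ✓; rule 4 ✓; rule 5 ✓.

YES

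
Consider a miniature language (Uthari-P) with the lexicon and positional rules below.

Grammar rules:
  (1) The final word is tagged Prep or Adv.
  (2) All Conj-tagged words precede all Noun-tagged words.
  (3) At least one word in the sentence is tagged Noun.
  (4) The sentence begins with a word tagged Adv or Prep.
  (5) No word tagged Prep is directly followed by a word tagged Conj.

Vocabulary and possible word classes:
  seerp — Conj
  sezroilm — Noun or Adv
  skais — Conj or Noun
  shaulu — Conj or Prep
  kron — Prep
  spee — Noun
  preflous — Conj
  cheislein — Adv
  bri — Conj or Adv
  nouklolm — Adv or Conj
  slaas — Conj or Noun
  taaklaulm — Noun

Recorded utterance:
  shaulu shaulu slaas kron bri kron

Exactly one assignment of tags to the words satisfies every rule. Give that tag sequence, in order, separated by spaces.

Candidates per position — 1:shaulu {Conj,Prep}; 2:shaulu {Conj,Prep}; 3:slaas {Conj,Noun}; 4:kron {Prep}; 5:bri {Conj,Adv}; 6:kron {Prep}.
At position 1, choosing Conj makes rule 4 impossible to satisfy; hence Prep.
At position 2, choosing Conj makes rule 5 impossible to satisfy; hence Prep.
At position 3, choosing Conj makes rule 3 impossible to satisfy; hence Noun.
At position 5, choosing Conj makes rule 2 impossible to satisfy; hence Adv.
The unique satisfying tagging is: Prep Prep Noun Prep Adv Prep.
Rule-by-rule: rule 1 satisfied; rule 2 satisfied; rule 3 satisfied; rule 4 satisfied; rule 5 satisfied.

Prep Prep Noun Prep Adv Prep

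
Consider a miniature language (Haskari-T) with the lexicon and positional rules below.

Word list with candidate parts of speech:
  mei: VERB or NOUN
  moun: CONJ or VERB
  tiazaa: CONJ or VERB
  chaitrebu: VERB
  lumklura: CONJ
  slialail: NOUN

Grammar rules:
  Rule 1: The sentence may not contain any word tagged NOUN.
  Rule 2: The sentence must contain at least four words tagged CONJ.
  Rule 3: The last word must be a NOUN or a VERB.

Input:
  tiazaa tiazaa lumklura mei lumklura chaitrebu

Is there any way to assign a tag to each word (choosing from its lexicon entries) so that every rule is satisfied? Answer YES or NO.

Candidates per position — 1:tiazaa {CONJ,VERB}; 2:tiazaa {CONJ,VERB}; 3:lumklura {CONJ}; 4:mei {VERB,NOUN}; 5:lumklura {CONJ}; 6:chaitrebu {VERB}.
One satisfying assignment: CONJ CONJ CONJ VERB CONJ VERB.
Rule-by-rule: rule 1 ok; rule 2 ok; rule 3 ok.

YES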